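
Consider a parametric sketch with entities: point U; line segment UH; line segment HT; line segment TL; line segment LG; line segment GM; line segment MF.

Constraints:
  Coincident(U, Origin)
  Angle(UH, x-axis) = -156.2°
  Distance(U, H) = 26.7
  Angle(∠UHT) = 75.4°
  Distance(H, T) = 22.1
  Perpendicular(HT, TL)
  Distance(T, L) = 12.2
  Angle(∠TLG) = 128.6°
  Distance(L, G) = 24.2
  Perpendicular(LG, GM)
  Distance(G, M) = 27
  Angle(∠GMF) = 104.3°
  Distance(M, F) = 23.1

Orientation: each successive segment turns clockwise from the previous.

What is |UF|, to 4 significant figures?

38.61

U is at the origin; UH runs at -156.2° with length 26.7, so H = (-24.43, -10.77). ∠UHT = 75.4° gives HT at 99.20° from the x-axis; with |HT| = 22.1, T = (-27.96, 11.04). HT ⟂ TL, so TL runs at 9.200°; with |TL| = 12.2, L = (-15.92, 12.99). ∠TLG = 128.6° gives LG at -42.20° from the x-axis; with |LG| = 24.2, G = (2.008, -3.264). LG is perpendicular to GM, so GM runs at -132.2°; with |GM| = 27.0, M = (-16.13, -23.27). ∠GMF = 104.3° gives MF at 152.1° from the x-axis; with |MF| = 23.1, F = (-36.54, -12.46). Then |UF| = |F − U| = 38.61.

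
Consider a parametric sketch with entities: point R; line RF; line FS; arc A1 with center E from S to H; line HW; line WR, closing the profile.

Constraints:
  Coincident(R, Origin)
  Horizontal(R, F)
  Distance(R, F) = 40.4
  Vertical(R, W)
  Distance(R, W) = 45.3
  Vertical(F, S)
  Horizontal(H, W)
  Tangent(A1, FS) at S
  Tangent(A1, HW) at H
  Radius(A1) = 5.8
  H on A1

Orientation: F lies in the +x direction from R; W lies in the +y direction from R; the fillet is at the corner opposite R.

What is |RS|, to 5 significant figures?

56.501

R is at the origin; R and F share the same y with |RF| = 40.4 and F on the +x side, so F = (40.400, 0.0000). R and W share the same x with |RW| = 45.3 and W on the +y side, so W = (0.0000, 45.300). The virtual corner opposite R is at (40.400, 45.300). A1 meets FS tangentially, so ES is at right angles to FS and tangency of A1 to HW means the radius EH is perpendicular to HW, with radius 5.8, so the center E sits 5.8 in from both sides at E = (34.600, 39.500). That places the tangent points at S = (40.400, 39.500) on FS and H = (34.600, 45.300) on HW. Then |RS| = |S − R| = 56.501.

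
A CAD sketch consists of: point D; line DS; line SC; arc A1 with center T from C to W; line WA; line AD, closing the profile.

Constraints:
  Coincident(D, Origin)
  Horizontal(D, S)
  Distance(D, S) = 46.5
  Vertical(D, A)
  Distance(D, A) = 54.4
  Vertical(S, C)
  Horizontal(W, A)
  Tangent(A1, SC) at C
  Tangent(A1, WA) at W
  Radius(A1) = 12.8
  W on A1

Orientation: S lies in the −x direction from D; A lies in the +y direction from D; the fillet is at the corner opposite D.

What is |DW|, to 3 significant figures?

64.0

The virtual corner opposite D is at (-46.5, 54.4). Since A1 is tangent to SC there, TC ⟂ SC and the tangent condition forces TW to be normal to WA, with radius 12.8, so the center T sits 12.8 in from both sides at T = (-33.7, 41.6). That places the tangent points at C = (-46.5, 41.6) on SC and W = (-33.7, 54.4) on WA. Then |DW| = |W − D| = 64.0.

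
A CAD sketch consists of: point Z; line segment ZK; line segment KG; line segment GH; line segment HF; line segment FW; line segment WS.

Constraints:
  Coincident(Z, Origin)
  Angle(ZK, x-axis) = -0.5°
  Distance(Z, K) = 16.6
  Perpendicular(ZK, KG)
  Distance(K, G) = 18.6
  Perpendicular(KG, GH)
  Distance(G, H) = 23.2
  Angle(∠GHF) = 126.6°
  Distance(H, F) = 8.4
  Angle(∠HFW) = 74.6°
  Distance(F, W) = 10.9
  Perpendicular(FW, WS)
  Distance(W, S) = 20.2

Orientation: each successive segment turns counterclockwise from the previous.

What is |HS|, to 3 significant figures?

14.9

Z is at the origin; ZK runs at -0.5° with length 16.6, so K = (16.6, -0.145). ZK ⟂ KG, so KG runs at 89.5°; with |KG| = 18.6, G = (16.8, 18.5). KG is perpendicular to GH, so GH runs at 180°; with |GH| = 23.2, H = (-6.44, 18.7). ∠GHF = 126.6° gives HF at -127° from the x-axis; with |HF| = 8.4, F = (-11.5, 12.0). ∠HFW = 74.6° gives FW at -21.7° from the x-axis; with |FW| = 10.9, W = (-1.38, 7.93). FW is perpendicular to WS, so WS runs at 68.3°; with |WS| = 20.2, S = (6.09, 26.7). Then |HS| = |S − H| = 14.9.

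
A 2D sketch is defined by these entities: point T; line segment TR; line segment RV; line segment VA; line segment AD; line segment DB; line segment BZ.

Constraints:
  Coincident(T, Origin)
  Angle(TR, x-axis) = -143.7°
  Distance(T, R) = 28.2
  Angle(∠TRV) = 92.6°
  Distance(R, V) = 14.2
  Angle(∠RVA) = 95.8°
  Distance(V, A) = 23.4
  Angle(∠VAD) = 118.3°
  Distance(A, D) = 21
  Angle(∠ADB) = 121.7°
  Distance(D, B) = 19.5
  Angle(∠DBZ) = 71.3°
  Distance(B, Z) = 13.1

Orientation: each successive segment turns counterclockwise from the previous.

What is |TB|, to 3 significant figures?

17.4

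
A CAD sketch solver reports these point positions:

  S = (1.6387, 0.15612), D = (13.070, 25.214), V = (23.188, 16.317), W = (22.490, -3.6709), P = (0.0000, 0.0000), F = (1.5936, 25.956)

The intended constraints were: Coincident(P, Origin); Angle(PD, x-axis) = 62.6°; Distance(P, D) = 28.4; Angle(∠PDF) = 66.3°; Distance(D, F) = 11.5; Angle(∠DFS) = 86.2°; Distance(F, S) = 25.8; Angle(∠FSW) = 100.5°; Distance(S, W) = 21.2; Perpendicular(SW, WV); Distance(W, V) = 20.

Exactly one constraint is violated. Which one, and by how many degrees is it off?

Perpendicular(SW, WV) — off by 8.40°.

P = (0.00, 0.00) ✓; PD at 62.60° ✓; |PD| = 28.40 ✓; ∠PDF = 66.30° ✓; |DF| = 11.50 ✓; ∠DFS = 86.20° ✓; |FS| = 25.80 ✓; ∠FSW = 100.5° ✓; |SW| = 21.20 ✓; ∠(SW, WV) = 98.40° ✗; |WV| = 20.00 ✓.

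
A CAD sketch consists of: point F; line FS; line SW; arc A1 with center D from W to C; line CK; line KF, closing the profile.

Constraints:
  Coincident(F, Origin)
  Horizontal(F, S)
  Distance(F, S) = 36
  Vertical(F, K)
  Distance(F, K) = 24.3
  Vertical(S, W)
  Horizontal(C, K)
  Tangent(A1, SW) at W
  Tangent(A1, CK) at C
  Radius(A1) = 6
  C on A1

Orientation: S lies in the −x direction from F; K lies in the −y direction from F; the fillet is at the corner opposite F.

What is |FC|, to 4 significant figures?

38.61

F is at the origin; F and S share the same y with |FS| = 36.0 and S on the −x side, so S = (-36.00, 0.000). FK is vertical with |FK| = 24.3 and K on the −y side, so K = (0.000, -24.30). The virtual corner opposite F is at (-36.00, -24.30). A1 meets SW tangentially, so DW is at right angles to SW and A1 meets CK tangentially, so DC is at right angles to CK, with radius 6.0, so the center D sits 6.0 in from both sides at D = (-30.00, -18.30). That places the tangent points at W = (-36.00, -18.30) on SW and C = (-30.00, -24.30) on CK. Then |FC| = |C − F| = 38.61.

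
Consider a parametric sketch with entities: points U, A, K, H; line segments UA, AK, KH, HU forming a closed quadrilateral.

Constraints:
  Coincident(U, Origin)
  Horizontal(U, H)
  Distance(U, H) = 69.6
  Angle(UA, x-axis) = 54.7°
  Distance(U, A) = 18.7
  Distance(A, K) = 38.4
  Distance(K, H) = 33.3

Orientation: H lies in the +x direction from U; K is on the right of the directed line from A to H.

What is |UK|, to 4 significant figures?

40.03

Checks: |AK| = 38.40 ✓; |KH| = 33.30 ✓.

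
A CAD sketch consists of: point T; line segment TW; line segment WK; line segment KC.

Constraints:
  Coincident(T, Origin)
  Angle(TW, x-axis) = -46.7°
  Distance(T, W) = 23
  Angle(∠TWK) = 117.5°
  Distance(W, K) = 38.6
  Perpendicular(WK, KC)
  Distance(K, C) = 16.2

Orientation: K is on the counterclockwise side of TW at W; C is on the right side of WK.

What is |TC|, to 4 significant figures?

61.34

T is at the origin; TW runs at -46.7° with length 23.0, so W = 23.0·(cos -46.7°, sin -46.7°) = (15.77, -16.74). ∠TWK = 117.5°, so WK runs at -46.7° + (180° − 117.5°) = 15.80° from the x-axis; with |WK| = 38.6, K = W + 38.6·(cos 15.80°, sin 15.80°) = (52.92, -6.229). WK ⟂ KC; with |KC| = 16.2 on the right of WK, C = K + 16.2·(0.2723, -0.9622) = (57.33, -21.82). Then |TC| = |C − T| = 61.34.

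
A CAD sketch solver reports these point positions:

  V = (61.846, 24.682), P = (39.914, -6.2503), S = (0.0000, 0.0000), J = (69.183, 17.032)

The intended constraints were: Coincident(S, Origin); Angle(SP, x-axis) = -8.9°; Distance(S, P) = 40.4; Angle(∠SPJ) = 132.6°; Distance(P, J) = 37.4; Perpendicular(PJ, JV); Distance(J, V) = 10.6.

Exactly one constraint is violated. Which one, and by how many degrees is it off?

Perpendicular(PJ, JV) — off by 5.30°.

S = (0.00, 0.00) ✓; SP at -8.900° ✓; |SP| = 40.40 ✓; ∠SPJ = 132.6° ✓; |PJ| = 37.40 ✓; ∠(PJ, JV) = 95.30° ✗; |JV| = 10.60 ✓.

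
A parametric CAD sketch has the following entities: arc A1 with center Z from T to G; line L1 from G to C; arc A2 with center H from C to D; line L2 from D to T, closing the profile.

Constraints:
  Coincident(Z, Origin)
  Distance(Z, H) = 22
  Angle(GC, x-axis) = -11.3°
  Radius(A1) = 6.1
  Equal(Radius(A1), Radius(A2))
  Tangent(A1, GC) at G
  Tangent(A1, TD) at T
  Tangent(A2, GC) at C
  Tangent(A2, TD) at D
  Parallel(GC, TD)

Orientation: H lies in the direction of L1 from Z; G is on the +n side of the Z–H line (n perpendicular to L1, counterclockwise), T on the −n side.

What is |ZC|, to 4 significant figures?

22.83

Tangency of A1 to both parallel lines with radius 6.1 puts G and T at Z ± 6.1·n: G = (1.195, 5.982), T = (-1.195, -5.982). Equal radii place C and D the same way about H: C = H + 6.1·n = (22.77, 1.671), D = H − 6.1·n = (20.38, -10.29). Then |ZC| = |C − Z| = 22.83.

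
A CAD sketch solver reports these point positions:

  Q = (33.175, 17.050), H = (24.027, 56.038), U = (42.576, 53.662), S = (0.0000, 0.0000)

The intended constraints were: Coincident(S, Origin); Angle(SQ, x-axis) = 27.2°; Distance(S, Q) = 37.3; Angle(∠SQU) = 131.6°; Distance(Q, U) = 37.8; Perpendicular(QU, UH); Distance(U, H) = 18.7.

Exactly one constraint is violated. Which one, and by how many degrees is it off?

Perpendicular(QU, UH) — off by 7.10°.

S = (0.00, 0.00) ✓; SQ at 27.20° ✓; |SQ| = 37.30 ✓; ∠SQU = 131.6° ✓; |QU| = 37.80 ✓; ∠(QU, UH) = 97.10° ✗; |UH| = 18.70 ✓.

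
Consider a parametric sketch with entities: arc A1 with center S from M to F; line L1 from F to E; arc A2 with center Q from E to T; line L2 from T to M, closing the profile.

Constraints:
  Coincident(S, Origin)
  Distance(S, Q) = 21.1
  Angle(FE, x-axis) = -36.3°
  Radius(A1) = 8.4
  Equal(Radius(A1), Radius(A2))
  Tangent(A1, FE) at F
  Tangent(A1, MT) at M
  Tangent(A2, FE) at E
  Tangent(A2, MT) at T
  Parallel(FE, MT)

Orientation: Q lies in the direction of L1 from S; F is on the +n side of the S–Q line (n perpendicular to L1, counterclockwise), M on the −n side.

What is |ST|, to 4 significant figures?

22.71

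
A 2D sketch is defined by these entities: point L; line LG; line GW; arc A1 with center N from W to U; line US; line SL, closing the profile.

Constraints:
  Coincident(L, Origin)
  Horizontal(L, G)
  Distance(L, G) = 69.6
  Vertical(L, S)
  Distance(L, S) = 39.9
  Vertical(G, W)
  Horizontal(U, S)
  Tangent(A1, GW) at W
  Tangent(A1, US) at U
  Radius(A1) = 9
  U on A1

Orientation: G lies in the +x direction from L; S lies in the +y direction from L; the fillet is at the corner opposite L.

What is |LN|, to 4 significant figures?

68.02

L is at the origin; L and G share the same y with |LG| = 69.6 and G on the +x side, so G = (69.60, 0.000). LS is vertical with |LS| = 39.9 and S on the +y side, so S = (0.000, 39.90). The virtual corner opposite L is at (69.60, 39.90). The tangent condition forces NW to be normal to GW and tangency of A1 to US means the radius NU is perpendicular to US, with radius 9.0, so the center N sits 9.0 in from both sides at N = (60.60, 30.90). Then |LN| = |N − L| = 68.02.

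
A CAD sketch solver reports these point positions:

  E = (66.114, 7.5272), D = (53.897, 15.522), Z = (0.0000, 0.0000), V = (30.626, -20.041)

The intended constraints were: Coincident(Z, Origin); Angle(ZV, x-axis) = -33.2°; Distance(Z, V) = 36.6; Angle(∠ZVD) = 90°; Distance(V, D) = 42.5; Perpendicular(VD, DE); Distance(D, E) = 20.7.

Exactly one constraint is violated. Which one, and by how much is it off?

Distance(D, E) = 20.7 — off by 6.10.

Z = (0.00, 0.00) ✓; ZV at -33.20° ✓; |ZV| = 36.60 ✓; ∠ZVD = 90.00° ✓; |VD| = 42.50 ✓; ∠(VD, DE) = 90.00° ✓; |DE| = 14.60 ✗.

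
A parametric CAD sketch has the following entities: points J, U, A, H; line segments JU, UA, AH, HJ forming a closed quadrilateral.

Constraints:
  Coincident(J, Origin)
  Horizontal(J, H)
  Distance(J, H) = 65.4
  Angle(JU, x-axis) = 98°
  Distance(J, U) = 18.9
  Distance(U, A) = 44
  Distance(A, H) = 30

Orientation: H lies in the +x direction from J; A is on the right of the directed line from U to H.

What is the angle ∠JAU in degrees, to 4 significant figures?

24.74°

Checks: JU at 98.00° ✓; |UA| = 44.00 ✓; |AH| = 30.00 ✓.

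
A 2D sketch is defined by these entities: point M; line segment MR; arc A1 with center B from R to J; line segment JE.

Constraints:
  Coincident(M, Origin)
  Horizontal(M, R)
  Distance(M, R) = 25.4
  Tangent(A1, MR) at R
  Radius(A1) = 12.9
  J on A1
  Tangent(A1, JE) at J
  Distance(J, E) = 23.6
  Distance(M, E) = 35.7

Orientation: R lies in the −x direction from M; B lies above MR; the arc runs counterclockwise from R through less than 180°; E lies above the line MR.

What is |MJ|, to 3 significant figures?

16.8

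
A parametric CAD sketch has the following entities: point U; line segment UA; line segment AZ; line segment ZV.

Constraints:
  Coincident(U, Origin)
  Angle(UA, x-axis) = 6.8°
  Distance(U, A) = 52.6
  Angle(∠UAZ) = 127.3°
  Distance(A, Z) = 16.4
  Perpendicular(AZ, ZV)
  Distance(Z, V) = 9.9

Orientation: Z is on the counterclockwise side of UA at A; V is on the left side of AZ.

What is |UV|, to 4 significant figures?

57.89

∠UAZ = 127.3°, so AZ runs at 6.8° + (180° − 127.3°) = 59.50° from the x-axis; with |AZ| = 16.4, Z = A + 16.4·(cos 59.50°, sin 59.50°) = (60.55, 20.36). AZ ⟂ ZV; with |ZV| = 9.9 on the left of AZ, V = Z + 9.9·(-0.8616, 0.5075) = (52.02, 25.38). Then |UV| = |V − U| = 57.89.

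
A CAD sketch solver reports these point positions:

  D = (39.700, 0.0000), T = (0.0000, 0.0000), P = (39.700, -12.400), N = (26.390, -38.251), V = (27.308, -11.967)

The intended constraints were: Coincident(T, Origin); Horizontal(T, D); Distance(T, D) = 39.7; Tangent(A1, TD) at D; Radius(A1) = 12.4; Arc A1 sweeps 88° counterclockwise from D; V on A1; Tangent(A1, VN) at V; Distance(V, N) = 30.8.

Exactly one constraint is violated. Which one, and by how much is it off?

Distance(V, N) = 30.8 — off by 4.50.

T = (0.00, 0.00) ✓; T.y = 0.00, D.y = 0.00 ✓; |TD| = 39.70 ✓; ∠(PD, DT) = 90.00° ✓; |PD| = 12.40 ✓; bearing(P→V) − bearing(P→D) = 88.00° ✓; |PV| = 12.40 ✓; ∠(PV, VN) = 90.00° ✓; |VN| = 26.30 ✗.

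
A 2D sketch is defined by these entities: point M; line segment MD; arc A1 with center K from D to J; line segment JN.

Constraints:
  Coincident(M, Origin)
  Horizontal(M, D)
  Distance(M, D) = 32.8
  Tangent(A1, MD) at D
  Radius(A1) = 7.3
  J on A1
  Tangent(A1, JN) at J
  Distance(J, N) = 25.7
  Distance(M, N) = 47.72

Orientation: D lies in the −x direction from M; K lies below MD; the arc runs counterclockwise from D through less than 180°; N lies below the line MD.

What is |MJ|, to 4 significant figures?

40.90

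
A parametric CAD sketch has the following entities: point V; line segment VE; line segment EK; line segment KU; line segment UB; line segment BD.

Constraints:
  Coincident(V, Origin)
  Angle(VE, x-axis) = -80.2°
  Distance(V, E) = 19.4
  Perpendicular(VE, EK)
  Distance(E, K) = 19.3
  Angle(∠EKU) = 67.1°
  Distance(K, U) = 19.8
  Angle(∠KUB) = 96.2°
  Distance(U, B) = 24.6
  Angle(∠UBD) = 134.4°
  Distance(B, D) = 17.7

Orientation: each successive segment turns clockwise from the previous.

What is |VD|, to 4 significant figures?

31.29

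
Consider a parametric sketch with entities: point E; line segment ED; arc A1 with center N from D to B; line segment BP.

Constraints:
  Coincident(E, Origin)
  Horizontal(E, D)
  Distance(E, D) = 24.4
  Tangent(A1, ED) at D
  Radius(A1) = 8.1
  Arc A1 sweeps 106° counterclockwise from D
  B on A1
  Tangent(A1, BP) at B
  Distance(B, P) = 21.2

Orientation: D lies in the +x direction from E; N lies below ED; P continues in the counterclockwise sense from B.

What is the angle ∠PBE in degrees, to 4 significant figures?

137.9°

E is at the origin; E and D share the same y with |ED| = 24.4 and D on the +x side, so D = (24.40, 0.000). Since A1 is tangent to ED there, ND ⟂ ED, so N = D + (0, -8.1) = (24.40, -8.100). On A1, D sits at bearing 90° from N; a 106° counterclockwise sweep puts B at bearing 196°, so B = N + 8.1·(cos 196°, sin 196°) = (16.61, -10.33). Since A1 is tangent to BP there, NB ⟂ BP, so BP runs along (−sin 196°, cos 196°); with |BP| = 21.2, P = (22.46, -30.71). Then cos ∠PBE = BP·BE / (|BP||BE|), giving 137.9°.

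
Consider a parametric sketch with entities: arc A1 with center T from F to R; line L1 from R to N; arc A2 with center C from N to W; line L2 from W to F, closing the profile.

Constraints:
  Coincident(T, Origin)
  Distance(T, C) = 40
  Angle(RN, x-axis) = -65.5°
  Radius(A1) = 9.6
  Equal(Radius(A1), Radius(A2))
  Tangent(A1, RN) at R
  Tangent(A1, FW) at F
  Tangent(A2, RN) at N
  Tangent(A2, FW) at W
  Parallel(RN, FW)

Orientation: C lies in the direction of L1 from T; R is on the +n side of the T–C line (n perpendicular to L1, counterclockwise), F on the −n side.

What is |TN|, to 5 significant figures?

41.136

The slot axis is L1's direction at -65.5°, so u = (cos -65.5°, sin -65.5°) = (0.41469, -0.90996) and n = (−sin -65.5°, cos -65.5°) = (0.90996, 0.41469). T is at the origin and C lies 40.0 along u from T, so C = 40.0·u = (16.588, -36.398). Tangency of A1 to both parallel lines with radius 9.6 puts R and F at T ± 9.6·n: R = (8.7356, 3.9811), F = (-8.7356, -3.9811). Equal radii place N and W the same way about C: N = C + 9.6·n = (25.323, -32.417), W = C − 9.6·n = (7.8521, -40.380). Then |TN| = |N − T| = 41.136.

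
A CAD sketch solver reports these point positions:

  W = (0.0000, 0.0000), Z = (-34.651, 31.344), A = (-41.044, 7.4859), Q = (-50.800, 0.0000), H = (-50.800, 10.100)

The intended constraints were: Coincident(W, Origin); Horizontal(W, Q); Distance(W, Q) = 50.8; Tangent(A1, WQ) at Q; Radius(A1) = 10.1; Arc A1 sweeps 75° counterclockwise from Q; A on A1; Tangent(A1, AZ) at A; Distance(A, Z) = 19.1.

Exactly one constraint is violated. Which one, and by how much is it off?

Distance(A, Z) = 19.1 — off by 5.60.

W = (0.00, 0.00) ✓; W.y = 0.00, Q.y = 0.00 ✓; |WQ| = 50.80 ✓; ∠(HQ, QW) = 90.00° ✓; |HQ| = 10.10 ✓; bearing(H→A) − bearing(H→Q) = 75.00° ✓; |HA| = 10.10 ✓; ∠(HA, AZ) = 90.00° ✓; |AZ| = 24.70 ✗.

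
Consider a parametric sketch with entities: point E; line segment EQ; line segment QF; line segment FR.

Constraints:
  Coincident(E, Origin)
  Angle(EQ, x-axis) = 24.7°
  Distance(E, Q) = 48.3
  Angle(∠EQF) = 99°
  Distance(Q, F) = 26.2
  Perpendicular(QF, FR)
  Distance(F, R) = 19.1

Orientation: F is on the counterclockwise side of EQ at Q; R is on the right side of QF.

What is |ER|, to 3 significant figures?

74.8

∠EQF = 99.0°, so QF runs at 24.7° + (180° − 99.0°) = 106° from the x-axis; with |QF| = 26.2, F = Q + 26.2·(cos 106°, sin 106°) = (36.8, 45.4). QF is perpendicular to FR; with |FR| = 19.1 on the right of QF, R = F + 19.1·(0.963, 0.271) = (55.2, 50.6). Then |ER| = |R − E| = 74.8.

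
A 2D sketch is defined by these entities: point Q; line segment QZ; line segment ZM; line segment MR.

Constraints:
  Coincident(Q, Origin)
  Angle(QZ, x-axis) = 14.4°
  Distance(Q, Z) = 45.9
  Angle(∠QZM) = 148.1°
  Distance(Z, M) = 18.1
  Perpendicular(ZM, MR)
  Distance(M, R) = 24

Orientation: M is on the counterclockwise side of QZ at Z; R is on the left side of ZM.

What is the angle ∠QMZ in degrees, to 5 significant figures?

23.027°

Q is at the origin; QZ runs at 14.4° with length 45.9, so Z = 45.9·(cos 14.4°, sin 14.4°) = (44.458, 11.415). ∠QZM = 148.1°, so ZM runs at 14.4° + (180° − 148.1°) = 46.300° from the x-axis; with |ZM| = 18.1, M = Z + 18.1·(cos 46.300°, sin 46.300°) = (56.963, 24.501). Then cos ∠QMZ = MQ·MZ / (|MQ||MZ|), giving 23.027°.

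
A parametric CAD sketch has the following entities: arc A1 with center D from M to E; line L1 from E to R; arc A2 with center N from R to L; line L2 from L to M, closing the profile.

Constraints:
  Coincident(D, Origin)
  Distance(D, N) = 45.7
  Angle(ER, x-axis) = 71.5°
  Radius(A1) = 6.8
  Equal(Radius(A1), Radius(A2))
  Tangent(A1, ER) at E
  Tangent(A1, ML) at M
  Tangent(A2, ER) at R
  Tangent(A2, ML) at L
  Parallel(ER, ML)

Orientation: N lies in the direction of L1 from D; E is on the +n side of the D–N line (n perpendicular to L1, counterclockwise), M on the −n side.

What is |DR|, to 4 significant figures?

46.20

The slot axis is L1's direction at 71.5°, so u = (cos 71.5°, sin 71.5°) = (0.3173, 0.9483) and n = (−sin 71.5°, cos 71.5°) = (-0.9483, 0.3173). D is at the origin and N lies 45.7 along u from D, so N = 45.7·u = (14.50, 43.34). Tangency of A1 to both parallel lines with radius 6.8 puts E and M at D ± 6.8·n: E = (-6.449, 2.158), M = (6.449, -2.158). Equal radii place R and L the same way about N: R = N + 6.8·n = (8.052, 45.50), L = N − 6.8·n = (20.95, 41.18). Then |DR| = |R − D| = 46.20.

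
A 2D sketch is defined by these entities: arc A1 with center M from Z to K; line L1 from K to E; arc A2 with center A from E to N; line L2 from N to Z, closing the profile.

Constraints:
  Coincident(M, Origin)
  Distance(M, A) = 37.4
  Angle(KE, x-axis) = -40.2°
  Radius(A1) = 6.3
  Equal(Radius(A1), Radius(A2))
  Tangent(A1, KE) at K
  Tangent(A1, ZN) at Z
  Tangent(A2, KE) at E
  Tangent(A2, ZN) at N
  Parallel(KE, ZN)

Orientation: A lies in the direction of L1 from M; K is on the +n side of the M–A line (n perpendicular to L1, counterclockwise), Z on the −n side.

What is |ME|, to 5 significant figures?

37.927

The slot axis is L1's direction at -40.2°, so u = (cos -40.2°, sin -40.2°) = (0.76380, -0.64546) and n = (−sin -40.2°, cos -40.2°) = (0.64546, 0.76380). M is at the origin and A lies 37.4 along u from M, so A = 37.4·u = (28.566, -24.140). Tangency of A1 to both parallel lines with radius 6.3 puts K and Z at M ± 6.3·n: K = (4.0664, 4.8119), Z = (-4.0664, -4.8119). Equal radii place E and N the same way about A: E = A + 6.3·n = (32.632, -19.328), N = A − 6.3·n = (24.500, -28.952). Then |ME| = |E − M| = 37.927.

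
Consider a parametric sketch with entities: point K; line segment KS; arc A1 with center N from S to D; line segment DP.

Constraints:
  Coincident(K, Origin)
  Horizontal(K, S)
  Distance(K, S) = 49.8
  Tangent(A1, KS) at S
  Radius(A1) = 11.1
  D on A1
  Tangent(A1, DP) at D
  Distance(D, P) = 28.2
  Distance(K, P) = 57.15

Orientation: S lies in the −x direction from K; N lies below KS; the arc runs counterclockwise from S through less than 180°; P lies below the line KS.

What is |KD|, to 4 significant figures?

61.18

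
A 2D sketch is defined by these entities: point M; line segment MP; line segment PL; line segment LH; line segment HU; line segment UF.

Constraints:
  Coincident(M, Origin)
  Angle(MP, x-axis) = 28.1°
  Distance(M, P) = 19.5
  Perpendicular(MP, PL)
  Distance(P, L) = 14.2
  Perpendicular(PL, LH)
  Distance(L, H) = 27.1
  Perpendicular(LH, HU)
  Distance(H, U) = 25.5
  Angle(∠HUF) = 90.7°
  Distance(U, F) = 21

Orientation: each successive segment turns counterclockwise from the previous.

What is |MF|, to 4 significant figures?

17.69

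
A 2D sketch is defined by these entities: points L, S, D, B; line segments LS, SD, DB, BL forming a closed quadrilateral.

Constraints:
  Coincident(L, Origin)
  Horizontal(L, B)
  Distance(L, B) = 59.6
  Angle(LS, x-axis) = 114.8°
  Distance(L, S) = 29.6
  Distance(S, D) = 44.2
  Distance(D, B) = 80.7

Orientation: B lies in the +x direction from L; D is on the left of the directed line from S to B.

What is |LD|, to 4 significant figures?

65.31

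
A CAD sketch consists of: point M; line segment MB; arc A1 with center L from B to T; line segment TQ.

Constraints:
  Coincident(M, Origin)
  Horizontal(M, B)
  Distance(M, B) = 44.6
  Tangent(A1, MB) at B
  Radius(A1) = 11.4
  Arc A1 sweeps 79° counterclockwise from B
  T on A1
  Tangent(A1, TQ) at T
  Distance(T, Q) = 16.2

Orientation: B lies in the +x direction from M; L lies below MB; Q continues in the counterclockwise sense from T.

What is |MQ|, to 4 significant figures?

39.38

M is at the origin; M and B share the same y with |MB| = 44.6 and B on the +x side, so B = (44.60, 0.000). A1 meets MB tangentially, so LB is at right angles to MB, so L = B + (0, -11.4) = (44.60, -11.40). On A1, B sits at bearing 90° from L; a 79° counterclockwise sweep puts T at bearing 169°, so T = L + 11.4·(cos 169°, sin 169°) = (33.41, -9.225). Tangency of A1 to TQ means the radius LT is perpendicular to TQ, so TQ runs along (−sin 169°, cos 169°); with |TQ| = 16.2, Q = (30.32, -25.13). Then |MQ| = |Q − M| = 39.38.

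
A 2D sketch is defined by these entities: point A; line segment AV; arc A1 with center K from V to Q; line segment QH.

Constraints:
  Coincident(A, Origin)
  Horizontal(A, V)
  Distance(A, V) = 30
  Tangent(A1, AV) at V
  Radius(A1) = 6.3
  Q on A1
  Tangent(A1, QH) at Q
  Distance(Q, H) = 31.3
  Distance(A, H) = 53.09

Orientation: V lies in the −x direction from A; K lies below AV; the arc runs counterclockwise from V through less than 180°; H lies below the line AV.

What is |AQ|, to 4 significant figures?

36.78

Checks: A.y = 0.00, V.y = 0.00 ✓; |KQ| = 6.300 ✓; ∠(KQ, QH) = 90.00° ✓; |QH| = 31.30 ✓; |AH| = 53.09 ✓.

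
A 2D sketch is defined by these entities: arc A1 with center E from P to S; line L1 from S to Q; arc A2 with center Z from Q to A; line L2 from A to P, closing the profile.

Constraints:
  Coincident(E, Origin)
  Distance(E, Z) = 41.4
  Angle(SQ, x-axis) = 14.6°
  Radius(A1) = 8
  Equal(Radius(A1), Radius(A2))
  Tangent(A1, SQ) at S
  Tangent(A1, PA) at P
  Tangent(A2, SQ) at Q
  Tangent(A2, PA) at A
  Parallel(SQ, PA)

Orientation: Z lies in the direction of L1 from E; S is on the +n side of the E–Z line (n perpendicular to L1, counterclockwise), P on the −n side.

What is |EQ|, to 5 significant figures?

42.166

Tangency of A1 to both parallel lines with radius 8.0 puts S and P at E ± 8.0·n: S = (-2.0166, 7.7417), P = (2.0166, -7.7417). Equal radii place Q and A the same way about Z: Q = Z + 8.0·n = (38.047, 18.177), A = Z − 8.0·n = (42.080, 2.6940). Then |EQ| = |Q − E| = 42.166.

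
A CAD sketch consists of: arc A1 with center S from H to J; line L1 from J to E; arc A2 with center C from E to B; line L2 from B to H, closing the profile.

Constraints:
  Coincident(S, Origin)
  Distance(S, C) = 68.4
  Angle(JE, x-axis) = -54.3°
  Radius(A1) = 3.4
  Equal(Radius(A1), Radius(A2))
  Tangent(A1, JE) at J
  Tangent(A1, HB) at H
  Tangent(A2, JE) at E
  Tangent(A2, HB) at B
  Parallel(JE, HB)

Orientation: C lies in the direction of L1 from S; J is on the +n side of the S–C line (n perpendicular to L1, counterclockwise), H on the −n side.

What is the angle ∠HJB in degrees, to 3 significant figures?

84.3°

The slot axis is L1's direction at -54.3°, so u = (cos -54.3°, sin -54.3°) = (0.584, -0.812) and n = (−sin -54.3°, cos -54.3°) = (0.812, 0.584). S is at the origin and C lies 68.4 along u from S, so C = 68.4·u = (39.9, -55.5). Tangency of A1 to both parallel lines with radius 3.4 puts J and H at S ± 3.4·n: J = (2.76, 1.98), H = (-2.76, -1.98). Equal radii place E and B the same way about C: E = C + 3.4·n = (42.7, -53.6), B = C − 3.4·n = (37.2, -57.5). Then cos ∠HJB = JH·JB / (|JH||JB|), giving 84.3°.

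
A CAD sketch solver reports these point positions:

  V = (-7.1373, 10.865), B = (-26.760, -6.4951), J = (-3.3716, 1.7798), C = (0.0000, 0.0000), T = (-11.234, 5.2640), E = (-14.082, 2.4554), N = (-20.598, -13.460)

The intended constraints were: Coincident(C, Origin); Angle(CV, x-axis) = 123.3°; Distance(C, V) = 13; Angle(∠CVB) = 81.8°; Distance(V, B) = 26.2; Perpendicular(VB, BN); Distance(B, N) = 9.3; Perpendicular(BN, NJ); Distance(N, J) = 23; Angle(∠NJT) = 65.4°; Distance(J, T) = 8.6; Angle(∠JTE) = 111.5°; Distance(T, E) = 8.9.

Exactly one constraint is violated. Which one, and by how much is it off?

Distance(T, E) = 8.9 — off by 4.90.

C = (0.00, 0.00) ✓; CV at 123.3° ✓; |CV| = 13.00 ✓; ∠CVB = 81.80° ✓; |VB| = 26.20 ✓; ∠(VB, BN) = 90.00° ✓; |BN| = 9.299 ✓; ∠(BN, NJ) = 90.00° ✓; |NJ| = 23.00 ✓; ∠NJT = 65.40° ✓; |JT| = 8.600 ✓; ∠JTE = 111.5° ✓; |TE| = 4.000 ✗.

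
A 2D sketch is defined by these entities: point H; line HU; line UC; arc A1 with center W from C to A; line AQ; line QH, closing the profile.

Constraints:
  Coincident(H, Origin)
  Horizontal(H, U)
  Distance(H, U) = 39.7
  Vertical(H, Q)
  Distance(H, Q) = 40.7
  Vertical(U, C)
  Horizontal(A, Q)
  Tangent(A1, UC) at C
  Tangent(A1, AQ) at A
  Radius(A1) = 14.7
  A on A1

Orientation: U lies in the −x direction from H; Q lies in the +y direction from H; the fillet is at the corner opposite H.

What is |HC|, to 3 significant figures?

47.5

H is at the origin; HU is horizontal with |HU| = 39.7 and U on the −x side, so U = (-39.7, 0.00). H and Q share the same x with |HQ| = 40.7 and Q on the +y side, so Q = (0.00, 40.7). The virtual corner opposite H is at (-39.7, 40.7). A1 meets UC tangentially, so WC is at right angles to UC and the tangent condition forces WA to be normal to AQ, with radius 14.7, so the center W sits 14.7 in from both sides at W = (-25.0, 26.0). That places the tangent points at C = (-39.7, 26.0) on UC and A = (-25.0, 40.7) on AQ. Then |HC| = |C − H| = 47.5.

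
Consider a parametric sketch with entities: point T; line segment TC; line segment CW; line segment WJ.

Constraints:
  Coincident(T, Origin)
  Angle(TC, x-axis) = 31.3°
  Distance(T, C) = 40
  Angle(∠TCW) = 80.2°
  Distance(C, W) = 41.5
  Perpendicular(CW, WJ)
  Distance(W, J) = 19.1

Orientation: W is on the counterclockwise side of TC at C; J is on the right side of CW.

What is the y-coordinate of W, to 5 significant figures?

52.054

T is at the origin; TC runs at 31.3° with length 40.0, so C = 40.0·(cos 31.3°, sin 31.3°) = (34.178, 20.781). ∠TCW = 80.2°, so CW runs at 31.3° + (180° − 80.2°) = 131.10° from the x-axis; with |CW| = 41.5, W = C + 41.5·(cos 131.10°, sin 131.10°) = (6.8973, 52.054). So W.y = 52.054.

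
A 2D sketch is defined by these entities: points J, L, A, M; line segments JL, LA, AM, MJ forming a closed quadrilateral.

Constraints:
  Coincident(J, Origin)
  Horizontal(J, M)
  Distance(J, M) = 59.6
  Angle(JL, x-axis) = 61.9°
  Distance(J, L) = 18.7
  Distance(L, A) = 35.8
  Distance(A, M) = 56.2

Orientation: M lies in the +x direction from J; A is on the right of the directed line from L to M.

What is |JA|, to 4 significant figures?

20.41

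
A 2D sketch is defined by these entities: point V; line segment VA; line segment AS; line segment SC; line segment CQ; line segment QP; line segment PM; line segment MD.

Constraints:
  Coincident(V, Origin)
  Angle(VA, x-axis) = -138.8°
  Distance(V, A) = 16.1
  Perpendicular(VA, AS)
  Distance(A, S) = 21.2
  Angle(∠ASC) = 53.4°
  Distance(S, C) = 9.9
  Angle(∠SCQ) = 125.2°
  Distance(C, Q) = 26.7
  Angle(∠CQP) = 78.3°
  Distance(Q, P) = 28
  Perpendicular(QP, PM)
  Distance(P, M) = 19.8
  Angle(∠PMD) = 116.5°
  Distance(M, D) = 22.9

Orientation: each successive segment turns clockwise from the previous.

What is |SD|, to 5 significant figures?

6.9877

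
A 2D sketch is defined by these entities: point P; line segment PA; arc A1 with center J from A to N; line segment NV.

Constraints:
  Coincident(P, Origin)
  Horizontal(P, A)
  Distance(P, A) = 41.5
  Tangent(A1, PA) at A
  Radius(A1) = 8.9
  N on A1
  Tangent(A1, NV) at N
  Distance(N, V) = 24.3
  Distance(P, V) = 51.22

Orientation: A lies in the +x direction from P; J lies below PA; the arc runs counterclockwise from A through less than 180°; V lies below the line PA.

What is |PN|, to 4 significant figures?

34.51

Checks: |JN| = 8.900 ✓; ∠(JN, NV) = 90.00° ✓; |NV| = 24.30 ✓; |PV| = 51.22 ✓.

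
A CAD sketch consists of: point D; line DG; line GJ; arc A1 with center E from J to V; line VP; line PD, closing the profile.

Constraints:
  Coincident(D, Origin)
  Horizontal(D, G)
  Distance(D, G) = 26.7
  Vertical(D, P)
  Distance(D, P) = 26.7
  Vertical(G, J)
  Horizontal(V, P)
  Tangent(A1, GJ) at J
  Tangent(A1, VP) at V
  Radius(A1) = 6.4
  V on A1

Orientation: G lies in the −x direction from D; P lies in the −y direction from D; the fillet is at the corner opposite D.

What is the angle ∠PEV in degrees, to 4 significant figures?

72.50°

The virtual corner opposite D is at (-26.70, -26.70). The tangent condition forces EJ to be normal to GJ and A1 meets VP tangentially, so EV is at right angles to VP, with radius 6.4, so the center E sits 6.4 in from both sides at E = (-20.30, -20.30). That places the tangent points at J = (-26.70, -20.30) on GJ and V = (-20.30, -26.70) on VP. Then cos ∠PEV = EP·EV / (|EP||EV|), giving 72.50°.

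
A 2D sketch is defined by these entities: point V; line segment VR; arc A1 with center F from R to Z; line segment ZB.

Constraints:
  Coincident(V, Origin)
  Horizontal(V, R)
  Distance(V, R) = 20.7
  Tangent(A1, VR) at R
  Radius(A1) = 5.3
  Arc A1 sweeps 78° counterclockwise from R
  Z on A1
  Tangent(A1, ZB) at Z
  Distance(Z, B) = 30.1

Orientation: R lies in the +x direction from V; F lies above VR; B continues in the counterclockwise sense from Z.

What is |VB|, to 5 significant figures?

46.527

On A1, R sits at bearing -90° from F; a 78° counterclockwise sweep puts Z at bearing -12°, so Z = F + 5.3·(cos -12°, sin -12°) = (25.884, 4.1981). Since A1 is tangent to ZB there, FZ ⟂ ZB, so ZB runs along (−sin -12°, cos -12°); with |ZB| = 30.1, B = (32.142, 33.640). Then |VB| = |B − V| = 46.527.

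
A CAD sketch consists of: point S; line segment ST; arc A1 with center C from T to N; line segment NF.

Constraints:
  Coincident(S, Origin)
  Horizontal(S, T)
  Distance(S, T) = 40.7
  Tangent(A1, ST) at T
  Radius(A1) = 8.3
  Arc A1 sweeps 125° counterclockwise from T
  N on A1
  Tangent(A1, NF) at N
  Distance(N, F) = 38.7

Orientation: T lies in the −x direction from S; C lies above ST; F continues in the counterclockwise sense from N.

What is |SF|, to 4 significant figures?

71.77

S is at the origin; S and T share the same y with |ST| = 40.7 and T on the −x side, so T = (-40.70, 0.000). Tangency of A1 to ST means the radius CT is perpendicular to ST, so C = T + (0, 8.3) = (-40.70, 8.300). On A1, T sits at bearing -90° from C; a 125° counterclockwise sweep puts N at bearing 35°, so N = C + 8.3·(cos 35°, sin 35°) = (-33.90, 13.06). The tangent condition forces CN to be normal to NF, so NF runs along (−sin 35°, cos 35°); with |NF| = 38.7, F = (-56.10, 44.76). Then |SF| = |F − S| = 71.77.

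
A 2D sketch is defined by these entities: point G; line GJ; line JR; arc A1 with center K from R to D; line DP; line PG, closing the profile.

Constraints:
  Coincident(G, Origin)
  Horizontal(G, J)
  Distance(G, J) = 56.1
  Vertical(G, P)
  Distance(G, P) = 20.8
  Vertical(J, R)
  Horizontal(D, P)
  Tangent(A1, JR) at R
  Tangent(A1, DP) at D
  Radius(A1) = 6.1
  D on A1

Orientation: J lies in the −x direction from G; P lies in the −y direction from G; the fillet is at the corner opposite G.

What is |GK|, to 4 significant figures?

52.12

G and P share the same x with |GP| = 20.8 and P on the −y side, so P = (0.000, -20.80). The virtual corner opposite G is at (-56.10, -20.80). Since A1 is tangent to JR there, KR ⟂ JR and A1 meets DP tangentially, so KD is at right angles to DP, with radius 6.1, so the center K sits 6.1 in from both sides at K = (-50.00, -14.70). Then |GK| = |K − G| = 52.12.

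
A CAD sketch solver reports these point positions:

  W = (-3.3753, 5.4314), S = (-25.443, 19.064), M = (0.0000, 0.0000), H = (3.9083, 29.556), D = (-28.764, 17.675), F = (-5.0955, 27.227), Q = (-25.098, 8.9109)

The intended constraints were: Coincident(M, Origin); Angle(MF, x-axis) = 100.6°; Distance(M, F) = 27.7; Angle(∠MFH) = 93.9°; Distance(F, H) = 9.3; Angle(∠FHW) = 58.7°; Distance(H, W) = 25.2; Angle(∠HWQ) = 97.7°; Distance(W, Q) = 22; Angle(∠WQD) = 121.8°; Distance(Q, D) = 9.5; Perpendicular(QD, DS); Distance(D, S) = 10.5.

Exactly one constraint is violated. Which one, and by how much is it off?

Distance(D, S) = 10.5 — off by 6.90.

M = (0.00, 0.00) ✓; MF at 100.6° ✓; |MF| = 27.70 ✓; ∠MFH = 93.90° ✓; |FH| = 9.300 ✓; ∠FHW = 58.70° ✓; |HW| = 25.20 ✓; ∠HWQ = 97.70° ✓; |WQ| = 22.00 ✓; ∠WQD = 121.8° ✓; |QD| = 9.500 ✓; ∠(QD, DS) = 90.00° ✓; |DS| = 3.600 ✗.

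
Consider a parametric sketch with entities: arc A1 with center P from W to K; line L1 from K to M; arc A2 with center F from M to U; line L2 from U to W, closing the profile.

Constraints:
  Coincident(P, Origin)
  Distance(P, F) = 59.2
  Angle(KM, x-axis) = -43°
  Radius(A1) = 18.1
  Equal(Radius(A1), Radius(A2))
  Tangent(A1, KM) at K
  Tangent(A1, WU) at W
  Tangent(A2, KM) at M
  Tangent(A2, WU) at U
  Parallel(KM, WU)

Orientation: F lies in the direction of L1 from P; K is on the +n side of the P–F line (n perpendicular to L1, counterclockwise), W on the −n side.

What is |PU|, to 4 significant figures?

61.91

Tangency of A1 to both parallel lines with radius 18.1 puts K and W at P ± 18.1·n: K = (12.34, 13.24), W = (-12.34, -13.24). Equal radii place M and U the same way about F: M = F + 18.1·n = (55.64, -27.14), U = F − 18.1·n = (30.95, -53.61). Then |PU| = |U − P| = 61.91.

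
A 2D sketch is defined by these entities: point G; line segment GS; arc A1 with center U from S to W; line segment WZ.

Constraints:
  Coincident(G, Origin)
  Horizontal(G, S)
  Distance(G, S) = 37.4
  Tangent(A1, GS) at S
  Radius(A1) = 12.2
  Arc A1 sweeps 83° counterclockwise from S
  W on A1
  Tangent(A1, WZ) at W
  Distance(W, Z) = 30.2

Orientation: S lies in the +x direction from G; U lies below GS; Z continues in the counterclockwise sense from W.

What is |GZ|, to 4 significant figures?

46.07

G is at the origin; G and S share the same y with |GS| = 37.4 and S on the +x side, so S = (37.40, 0.000). Tangency of A1 to GS means the radius US is perpendicular to GS, so U = S + (0, -12.2) = (37.40, -12.20). On A1, S sits at bearing 90° from U; an 83° counterclockwise sweep puts W at bearing 173°, so W = U + 12.2·(cos 173°, sin 173°) = (25.29, -10.71). Tangency of A1 to WZ means the radius UW is perpendicular to WZ, so WZ runs along (−sin 173°, cos 173°); with |WZ| = 30.2, Z = (21.61, -40.69). Then |GZ| = |Z − G| = 46.07.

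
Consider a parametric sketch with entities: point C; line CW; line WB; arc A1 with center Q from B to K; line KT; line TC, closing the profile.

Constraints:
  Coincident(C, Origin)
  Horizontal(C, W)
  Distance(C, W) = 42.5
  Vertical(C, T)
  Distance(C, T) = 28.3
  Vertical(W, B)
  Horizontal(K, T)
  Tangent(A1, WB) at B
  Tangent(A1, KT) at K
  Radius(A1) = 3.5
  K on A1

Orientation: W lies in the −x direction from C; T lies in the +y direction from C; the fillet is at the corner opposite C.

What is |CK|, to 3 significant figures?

48.2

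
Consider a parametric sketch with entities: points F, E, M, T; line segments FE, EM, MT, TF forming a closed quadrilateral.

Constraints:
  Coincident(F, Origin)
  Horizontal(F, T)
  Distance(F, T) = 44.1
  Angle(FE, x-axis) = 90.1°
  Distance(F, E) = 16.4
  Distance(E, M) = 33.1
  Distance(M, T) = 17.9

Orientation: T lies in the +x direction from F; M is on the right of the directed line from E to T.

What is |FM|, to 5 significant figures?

26.733

F is at the origin; F and T share the same y with |FT| = 44.1 and T in +x, so T = (44.1, 0). FE runs at 90.1° with |FE| = 16.4, so E = (-0.028623, 16.400). M is determined by |EM| = 33.1 and |MT| = 17.9 together: it lies at the intersection of circle(E, 33.1) and circle(T, 17.9). With |ET| = 47.078, the foot of the radical line on ET is 31.772 from E and the perpendicular offset is √(33.1² − 31.772²) = 9.2817. Taking the right-of-ET solution: M = (26.520, -3.3685).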